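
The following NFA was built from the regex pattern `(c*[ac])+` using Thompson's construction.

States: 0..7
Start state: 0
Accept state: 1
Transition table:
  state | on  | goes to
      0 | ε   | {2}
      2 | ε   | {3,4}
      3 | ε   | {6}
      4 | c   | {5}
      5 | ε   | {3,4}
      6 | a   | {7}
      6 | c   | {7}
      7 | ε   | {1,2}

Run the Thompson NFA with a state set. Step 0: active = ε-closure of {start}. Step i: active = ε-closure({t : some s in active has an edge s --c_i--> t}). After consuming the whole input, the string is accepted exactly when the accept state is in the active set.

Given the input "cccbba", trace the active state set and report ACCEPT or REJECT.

Answer: REJECT

Derivation:
start: ε-closure({0}) = {0,2,3,4,6}
'c' @ 1: {1,2,3,4,5,6,7}  (accept∈set)
'c' @ 2: {1,2,3,4,5,6,7}  (accept∈set)
'c' @ 3: {1,2,3,4,5,6,7}  (accept∈set)
'b' @ 4: {}  — no active states
rest 'ba' ignored (set empty)
final: {}; accept 1 not in set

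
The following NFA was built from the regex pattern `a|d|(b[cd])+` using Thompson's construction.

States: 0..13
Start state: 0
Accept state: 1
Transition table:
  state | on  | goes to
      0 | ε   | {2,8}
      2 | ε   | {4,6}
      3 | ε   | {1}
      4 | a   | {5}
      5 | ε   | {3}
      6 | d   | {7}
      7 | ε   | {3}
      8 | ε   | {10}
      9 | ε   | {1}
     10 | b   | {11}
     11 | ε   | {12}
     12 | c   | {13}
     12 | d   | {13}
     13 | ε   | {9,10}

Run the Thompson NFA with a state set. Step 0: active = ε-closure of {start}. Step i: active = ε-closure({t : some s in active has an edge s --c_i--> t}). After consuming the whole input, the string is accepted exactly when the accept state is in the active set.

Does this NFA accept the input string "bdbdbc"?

S₀ = ε-closure({0}) = {0,2,4,6,8,10}
'b' @ 1: {11,12}
'd' @ 2: {1,9,10,13}  ✓accept
'b' @ 3: {11,12}
'd' @ 4: {1,9,10,13}  ✓accept
'b' @ 5: {11,12}
'c' @ 6: {1,9,10,13}  ✓accept
final: {1,9,10,13}; accept 1 in set

Answer: ACCEPT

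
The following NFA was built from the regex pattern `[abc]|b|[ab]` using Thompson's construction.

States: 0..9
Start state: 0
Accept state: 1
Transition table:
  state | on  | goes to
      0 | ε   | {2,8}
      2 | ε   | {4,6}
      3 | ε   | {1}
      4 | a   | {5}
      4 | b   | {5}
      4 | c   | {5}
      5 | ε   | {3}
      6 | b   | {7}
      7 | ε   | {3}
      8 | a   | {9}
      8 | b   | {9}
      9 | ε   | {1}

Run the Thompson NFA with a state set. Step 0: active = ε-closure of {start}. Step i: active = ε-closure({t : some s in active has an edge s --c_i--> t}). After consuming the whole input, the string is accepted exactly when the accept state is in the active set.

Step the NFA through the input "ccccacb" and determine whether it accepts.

Answer: REJECT

Derivation:
S₀ = ε-closure({0}) = {0,2,4,6,8}
'c' @ 1: {1,3,5}  ✓accept
'c' @ 2: {}  — dead — no transitions
rest 'ccacb' ignored (set empty)
final: {}; accept 1 not in set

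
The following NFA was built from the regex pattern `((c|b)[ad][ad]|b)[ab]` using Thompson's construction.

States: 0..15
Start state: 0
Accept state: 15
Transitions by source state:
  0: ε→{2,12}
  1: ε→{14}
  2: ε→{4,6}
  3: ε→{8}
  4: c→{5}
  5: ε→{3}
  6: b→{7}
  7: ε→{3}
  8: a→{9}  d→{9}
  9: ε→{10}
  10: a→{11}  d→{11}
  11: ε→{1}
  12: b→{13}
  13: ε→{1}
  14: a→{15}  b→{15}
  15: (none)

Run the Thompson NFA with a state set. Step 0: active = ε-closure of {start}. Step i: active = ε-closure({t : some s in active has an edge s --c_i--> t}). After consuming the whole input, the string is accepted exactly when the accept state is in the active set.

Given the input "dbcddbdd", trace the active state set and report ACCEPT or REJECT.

S₀ = ε-closure({0}) = {0,2,4,6,12}
'd' @ 1: {}  — dead — no transitions
rest 'bcddbdd' ignored (set empty)
end set {} — state 15 not in

Answer: REJECT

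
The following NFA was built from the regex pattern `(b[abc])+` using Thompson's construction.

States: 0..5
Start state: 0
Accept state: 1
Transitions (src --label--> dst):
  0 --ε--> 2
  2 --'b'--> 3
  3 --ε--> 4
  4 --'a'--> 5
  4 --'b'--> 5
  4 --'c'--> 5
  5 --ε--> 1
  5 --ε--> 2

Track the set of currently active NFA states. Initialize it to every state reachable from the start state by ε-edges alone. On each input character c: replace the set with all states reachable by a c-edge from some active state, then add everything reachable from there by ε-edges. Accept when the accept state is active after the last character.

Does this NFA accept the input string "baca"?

initial (ε-close {0}): {0,2}
'b' @ 1: {3,4}
'a' @ 2: {1,2,5}  (accept∈set)
'c' @ 3: {}  — dead — no transitions
rest 'a' ignored (set empty)
final: {}; accept 1 not in set

Answer: REJECT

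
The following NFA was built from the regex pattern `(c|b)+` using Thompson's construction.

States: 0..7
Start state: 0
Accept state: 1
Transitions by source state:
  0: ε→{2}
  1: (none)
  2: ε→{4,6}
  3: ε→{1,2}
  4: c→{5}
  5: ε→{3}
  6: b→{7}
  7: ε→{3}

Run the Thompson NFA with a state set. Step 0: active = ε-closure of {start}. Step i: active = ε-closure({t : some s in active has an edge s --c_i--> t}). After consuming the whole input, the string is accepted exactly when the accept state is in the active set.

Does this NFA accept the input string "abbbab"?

Answer: REJECT

Trace:
S₀ = ε-closure({0}) = {0,2,4,6}
'a' @ 1: {}  — state set empty
rest 'bbbab' ignored (set empty)
after full input: {}  (accept=1 not in)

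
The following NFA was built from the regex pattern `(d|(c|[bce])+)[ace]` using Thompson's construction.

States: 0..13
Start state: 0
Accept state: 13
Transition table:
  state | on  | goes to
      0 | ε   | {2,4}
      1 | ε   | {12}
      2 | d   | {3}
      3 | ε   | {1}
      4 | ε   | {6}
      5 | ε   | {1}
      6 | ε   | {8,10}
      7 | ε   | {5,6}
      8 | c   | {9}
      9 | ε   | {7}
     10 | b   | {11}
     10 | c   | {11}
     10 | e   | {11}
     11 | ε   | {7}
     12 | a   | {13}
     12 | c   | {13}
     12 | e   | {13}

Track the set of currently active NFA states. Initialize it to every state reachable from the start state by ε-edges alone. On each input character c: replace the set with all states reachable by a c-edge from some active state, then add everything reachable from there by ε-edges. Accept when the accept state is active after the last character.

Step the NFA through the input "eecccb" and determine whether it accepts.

Answer: REJECT

Trace:
initial (ε-close {0}): {0,2,4,6,8,10}
'e' @ 1: {1,5,6,7,8,10,11,12}
'e' @ 2: {1,5,6,7,8,10,11,12,13}  [accepting]
'c' @ 3: {1,5,6,7,8,9,10,11,12,13}  [accepting]
'c' @ 4: {1,5,6,7,8,9,10,11,12,13}  [accepting]
'c' @ 5: {1,5,6,7,8,9,10,11,12,13}  [accepting]
'b' @ 6: {1,5,6,7,8,10,11,12}
after full input: {1,5,6,7,8,10,11,12}  (accept=13 not in)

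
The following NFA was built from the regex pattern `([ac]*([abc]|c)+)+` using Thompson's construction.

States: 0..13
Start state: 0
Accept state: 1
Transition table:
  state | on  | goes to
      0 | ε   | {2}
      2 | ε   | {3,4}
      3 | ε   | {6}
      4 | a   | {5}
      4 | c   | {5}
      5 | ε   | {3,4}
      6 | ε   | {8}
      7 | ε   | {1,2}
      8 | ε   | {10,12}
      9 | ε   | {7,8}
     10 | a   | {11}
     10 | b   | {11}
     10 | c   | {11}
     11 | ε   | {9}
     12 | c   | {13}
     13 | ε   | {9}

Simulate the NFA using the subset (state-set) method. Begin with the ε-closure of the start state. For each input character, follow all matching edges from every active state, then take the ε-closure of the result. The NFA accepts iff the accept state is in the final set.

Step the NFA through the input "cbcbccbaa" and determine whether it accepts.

Answer: ACCEPT

Derivation:
S₀ = ε-closure({0}) = {0,2,3,4,6,8,10,12}
'c' @ 1: {1,2,3,4,5,6,7,8,9,10,11,12,13}  ✓accept
'b' @ 2: {1,2,3,4,6,7,8,9,10,11,12}  ✓accept
'c' @ 3: {1,2,3,4,5,6,7,8,9,10,11,12,13}  ✓accept
'b' @ 4: {1,2,3,4,6,7,8,9,10,11,12}  ✓accept
'c' @ 5: {1,2,3,4,5,6,7,8,9,10,11,12,13}  ✓accept
'c' @ 6: {1,2,3,4,5,6,7,8,9,10,11,12,13}  ✓accept
'b' @ 7: {1,2,3,4,6,7,8,9,10,11,12}  ✓accept
'a' @ 8: {1,2,3,4,5,6,7,8,9,10,11,12}  ✓accept
'a' @ 9: {1,2,3,4,5,6,7,8,9,10,11,12}  ✓accept
end set {1,2,3,4,5,6,7,8,9,10,11,12} — state 1 in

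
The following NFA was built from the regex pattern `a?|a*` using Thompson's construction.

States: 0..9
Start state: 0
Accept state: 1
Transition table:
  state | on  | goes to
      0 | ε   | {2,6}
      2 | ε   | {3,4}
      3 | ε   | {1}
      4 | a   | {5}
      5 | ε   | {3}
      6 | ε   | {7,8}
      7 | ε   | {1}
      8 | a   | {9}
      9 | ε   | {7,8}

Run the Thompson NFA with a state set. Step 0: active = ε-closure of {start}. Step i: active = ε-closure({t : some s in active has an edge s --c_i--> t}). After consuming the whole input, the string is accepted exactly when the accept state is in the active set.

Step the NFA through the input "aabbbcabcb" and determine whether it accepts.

initial (ε-close {0}): {0,1,2,3,4,6,7,8}
'a' @ 1: {1,3,5,7,8,9}  [accepting]
'a' @ 2: {1,7,8,9}  [accepting]
'b' @ 3: {}  — state set empty
rest 'bbcabcb' ignored (set empty)
after full input: {}  (accept=1 not in)

Answer: REJECT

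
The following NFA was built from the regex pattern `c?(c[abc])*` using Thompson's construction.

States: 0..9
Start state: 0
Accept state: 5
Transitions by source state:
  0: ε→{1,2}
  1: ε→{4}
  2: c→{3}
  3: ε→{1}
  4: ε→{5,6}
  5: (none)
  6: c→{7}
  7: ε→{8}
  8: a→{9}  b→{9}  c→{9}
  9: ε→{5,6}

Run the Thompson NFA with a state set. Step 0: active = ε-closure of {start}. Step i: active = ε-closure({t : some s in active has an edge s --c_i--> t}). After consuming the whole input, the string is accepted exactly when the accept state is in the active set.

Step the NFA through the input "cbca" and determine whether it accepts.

Answer: ACCEPT

Trace:
start: ε-closure({0}) = {0,1,2,4,5,6}
'c' @ 1: {1,3,4,5,6,7,8}  (accept∈set)
'b' @ 2: {5,6,9}  (accept∈set)
'c' @ 3: {7,8}
'a' @ 4: {5,6,9}  (accept∈set)
end set {5,6,9} — state 5 in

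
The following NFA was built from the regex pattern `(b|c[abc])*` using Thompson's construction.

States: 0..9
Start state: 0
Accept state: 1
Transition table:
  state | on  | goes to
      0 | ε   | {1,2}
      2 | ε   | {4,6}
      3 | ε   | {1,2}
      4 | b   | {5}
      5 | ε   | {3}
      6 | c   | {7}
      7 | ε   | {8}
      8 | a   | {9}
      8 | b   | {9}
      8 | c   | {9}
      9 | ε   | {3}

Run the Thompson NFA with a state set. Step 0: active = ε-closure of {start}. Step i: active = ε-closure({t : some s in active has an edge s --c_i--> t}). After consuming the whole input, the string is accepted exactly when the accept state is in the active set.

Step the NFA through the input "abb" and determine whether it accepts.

start: ε-closure({0}) = {0,1,2,4,6}
'a' @ 1: {}  — dead — no transitions
rest 'bb' ignored (set empty)
after full input: {}  (accept=1 not in)

Answer: REJECT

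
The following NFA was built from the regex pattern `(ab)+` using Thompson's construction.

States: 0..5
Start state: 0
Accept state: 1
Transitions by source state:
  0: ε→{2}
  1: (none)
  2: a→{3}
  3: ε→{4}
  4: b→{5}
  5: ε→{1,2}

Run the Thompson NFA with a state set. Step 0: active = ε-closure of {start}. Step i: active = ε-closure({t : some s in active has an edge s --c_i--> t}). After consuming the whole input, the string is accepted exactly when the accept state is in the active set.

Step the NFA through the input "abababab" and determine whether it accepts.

Answer: ACCEPT

Derivation:
S₀ = ε-closure({0}) = {0,2}
'a' @ 1: {3,4}
'b' @ 2: {1,2,5}  ✓accept
'a' @ 3: {3,4}
'b' @ 4: {1,2,5}  ✓accept
'a' @ 5: {3,4}
'b' @ 6: {1,2,5}  ✓accept
'a' @ 7: {3,4}
'b' @ 8: {1,2,5}  ✓accept
after full input: {1,2,5}  (accept=1 in)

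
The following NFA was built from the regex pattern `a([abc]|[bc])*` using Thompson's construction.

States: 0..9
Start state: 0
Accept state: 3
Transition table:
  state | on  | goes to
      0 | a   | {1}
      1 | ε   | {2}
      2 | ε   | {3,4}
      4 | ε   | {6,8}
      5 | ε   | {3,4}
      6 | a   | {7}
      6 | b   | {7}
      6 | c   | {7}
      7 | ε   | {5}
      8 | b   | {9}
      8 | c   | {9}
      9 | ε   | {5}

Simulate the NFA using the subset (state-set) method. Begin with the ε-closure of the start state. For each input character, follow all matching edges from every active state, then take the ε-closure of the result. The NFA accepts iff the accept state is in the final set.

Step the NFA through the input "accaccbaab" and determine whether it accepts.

Answer: ACCEPT

Steps:
initial (ε-close {0}): {0}
'a' @ 1: {1,2,3,4,6,8}  (accept∈set)
'c' @ 2: {3,4,5,6,7,8,9}  (accept∈set)
'c' @ 3: {3,4,5,6,7,8,9}  (accept∈set)
'a' @ 4: {3,4,5,6,7,8}  (accept∈set)
'c' @ 5: {3,4,5,6,7,8,9}  (accept∈set)
'c' @ 6: {3,4,5,6,7,8,9}  (accept∈set)
'b' @ 7: {3,4,5,6,7,8,9}  (accept∈set)
'a' @ 8: {3,4,5,6,7,8}  (accept∈set)
'a' @ 9: {3,4,5,6,7,8}  (accept∈set)
'b' @ 10: {3,4,5,6,7,8,9}  (accept∈set)
after full input: {3,4,5,6,7,8,9}  (accept=3 in)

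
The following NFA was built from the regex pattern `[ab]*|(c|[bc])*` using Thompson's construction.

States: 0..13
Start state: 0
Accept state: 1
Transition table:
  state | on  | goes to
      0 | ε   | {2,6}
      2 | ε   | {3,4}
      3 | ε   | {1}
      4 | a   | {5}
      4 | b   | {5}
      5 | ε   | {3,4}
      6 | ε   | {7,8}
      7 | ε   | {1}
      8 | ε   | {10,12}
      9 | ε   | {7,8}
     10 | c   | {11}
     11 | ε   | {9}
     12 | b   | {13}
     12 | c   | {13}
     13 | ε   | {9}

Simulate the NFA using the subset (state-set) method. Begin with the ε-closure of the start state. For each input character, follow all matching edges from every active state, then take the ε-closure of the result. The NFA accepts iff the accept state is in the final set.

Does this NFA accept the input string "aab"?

Answer: ACCEPT

Trace:
S₀ = ε-closure({0}) = {0,1,2,3,4,6,7,8,10,12}
'a' @ 1: {1,3,4,5}  ✓accept
'a' @ 2: {1,3,4,5}  ✓accept
'b' @ 3: {1,3,4,5}  ✓accept
end set {1,3,4,5} — state 1 in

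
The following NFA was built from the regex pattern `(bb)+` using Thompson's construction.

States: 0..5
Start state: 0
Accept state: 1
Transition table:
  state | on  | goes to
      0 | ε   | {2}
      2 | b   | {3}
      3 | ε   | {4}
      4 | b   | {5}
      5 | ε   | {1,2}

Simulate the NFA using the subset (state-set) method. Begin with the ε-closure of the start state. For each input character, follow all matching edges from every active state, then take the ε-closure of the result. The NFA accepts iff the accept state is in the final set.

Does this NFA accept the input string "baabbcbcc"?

Answer: REJECT

Trace:
initial (ε-close {0}): {0,2}
'b' @ 1: {3,4}
'a' @ 2: {}  — state set empty
rest 'abbcbcc' ignored (set empty)
after full input: {}  (accept=1 not in)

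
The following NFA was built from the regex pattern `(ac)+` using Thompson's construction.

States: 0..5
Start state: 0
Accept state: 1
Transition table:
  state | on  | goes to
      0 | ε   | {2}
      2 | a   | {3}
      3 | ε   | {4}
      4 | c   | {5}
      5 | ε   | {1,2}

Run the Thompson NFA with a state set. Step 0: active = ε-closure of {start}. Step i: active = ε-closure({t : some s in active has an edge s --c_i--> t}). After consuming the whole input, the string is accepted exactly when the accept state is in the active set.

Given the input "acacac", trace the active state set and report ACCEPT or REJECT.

Answer: ACCEPT

Derivation:
start: ε-closure({0}) = {0,2}
'a' @ 1: {3,4}
'c' @ 2: {1,2,5}  [accepting]
'a' @ 3: {3,4}
'c' @ 4: {1,2,5}  [accepting]
'a' @ 5: {3,4}
'c' @ 6: {1,2,5}  [accepting]
after full input: {1,2,5}  (accept=1 in)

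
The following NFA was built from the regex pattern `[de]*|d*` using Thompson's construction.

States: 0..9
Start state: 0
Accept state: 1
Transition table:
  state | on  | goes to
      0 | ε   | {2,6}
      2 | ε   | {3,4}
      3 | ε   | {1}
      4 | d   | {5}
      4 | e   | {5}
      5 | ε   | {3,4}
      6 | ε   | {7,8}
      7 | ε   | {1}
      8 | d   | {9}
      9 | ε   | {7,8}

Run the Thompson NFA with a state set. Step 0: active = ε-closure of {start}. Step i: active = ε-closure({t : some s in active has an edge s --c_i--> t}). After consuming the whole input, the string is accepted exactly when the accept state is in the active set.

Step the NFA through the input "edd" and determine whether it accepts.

Answer: ACCEPT

Steps:
initial (ε-close {0}): {0,1,2,3,4,6,7,8}
'e' @ 1: {1,3,4,5}  ✓accept
'd' @ 2: {1,3,4,5}  ✓accept
'd' @ 3: {1,3,4,5}  ✓accept
after full input: {1,3,4,5}  (accept=1 in)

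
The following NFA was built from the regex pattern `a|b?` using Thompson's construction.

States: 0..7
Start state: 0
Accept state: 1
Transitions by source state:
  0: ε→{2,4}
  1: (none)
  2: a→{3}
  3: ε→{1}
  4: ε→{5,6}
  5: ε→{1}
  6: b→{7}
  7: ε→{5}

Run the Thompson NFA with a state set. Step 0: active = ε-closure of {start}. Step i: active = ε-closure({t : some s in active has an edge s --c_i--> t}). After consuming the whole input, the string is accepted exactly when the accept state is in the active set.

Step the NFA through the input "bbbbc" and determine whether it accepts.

initial (ε-close {0}): {0,1,2,4,5,6}
'b' @ 1: {1,5,7}  [accepting]
'b' @ 2: {}  — dead — no transitions
rest 'bbc' ignored (set empty)
final: {}; accept 1 not in set

Answer: REJECT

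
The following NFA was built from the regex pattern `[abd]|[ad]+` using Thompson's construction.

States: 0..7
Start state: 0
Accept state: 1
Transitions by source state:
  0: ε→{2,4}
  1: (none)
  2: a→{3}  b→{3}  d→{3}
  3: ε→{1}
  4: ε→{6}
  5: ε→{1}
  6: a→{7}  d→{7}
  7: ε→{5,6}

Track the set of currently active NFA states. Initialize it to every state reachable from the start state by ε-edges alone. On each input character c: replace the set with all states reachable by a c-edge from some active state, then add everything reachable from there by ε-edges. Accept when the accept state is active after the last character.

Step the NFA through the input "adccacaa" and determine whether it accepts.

initial (ε-close {0}): {0,2,4,6}
'a' @ 1: {1,3,5,6,7}  ✓accept
'd' @ 2: {1,5,6,7}  ✓accept
'c' @ 3: {}  — dead — no transitions
rest 'cacaa' ignored (set empty)
end set {} — state 1 not in

Answer: REJECT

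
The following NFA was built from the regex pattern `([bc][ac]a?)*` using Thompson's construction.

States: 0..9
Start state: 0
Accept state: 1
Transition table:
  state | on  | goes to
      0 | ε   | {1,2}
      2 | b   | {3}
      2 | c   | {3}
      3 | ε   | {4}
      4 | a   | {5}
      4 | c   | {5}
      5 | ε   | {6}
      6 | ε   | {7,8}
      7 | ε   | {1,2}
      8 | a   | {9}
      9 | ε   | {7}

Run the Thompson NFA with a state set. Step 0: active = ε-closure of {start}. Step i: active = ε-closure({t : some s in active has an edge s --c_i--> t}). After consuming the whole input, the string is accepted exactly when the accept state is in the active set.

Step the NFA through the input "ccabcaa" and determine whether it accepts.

Answer: REJECT

Trace:
S₀ = ε-closure({0}) = {0,1,2}
'c' @ 1: {3,4}
'c' @ 2: {1,2,5,6,7,8}  ✓accept
'a' @ 3: {1,2,7,9}  ✓accept
'b' @ 4: {3,4}
'c' @ 5: {1,2,5,6,7,8}  ✓accept
'a' @ 6: {1,2,7,9}  ✓accept
'a' @ 7: {}  — state set empty
final: {}; accept 1 not in set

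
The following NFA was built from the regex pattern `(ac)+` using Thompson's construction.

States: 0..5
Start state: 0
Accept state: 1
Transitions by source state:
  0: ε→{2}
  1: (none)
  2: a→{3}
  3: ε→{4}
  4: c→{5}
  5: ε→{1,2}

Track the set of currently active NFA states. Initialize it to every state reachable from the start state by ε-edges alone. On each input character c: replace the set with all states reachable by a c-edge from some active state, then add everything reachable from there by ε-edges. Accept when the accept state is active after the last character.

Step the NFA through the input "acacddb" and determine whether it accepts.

initial (ε-close {0}): {0,2}
'a' @ 1: {3,4}
'c' @ 2: {1,2,5}  [accepting]
'a' @ 3: {3,4}
'c' @ 4: {1,2,5}  [accepting]
'd' @ 5: {}  — no active states
rest 'db' ignored (set empty)
end set {} — state 1 not in

Answer: REJECT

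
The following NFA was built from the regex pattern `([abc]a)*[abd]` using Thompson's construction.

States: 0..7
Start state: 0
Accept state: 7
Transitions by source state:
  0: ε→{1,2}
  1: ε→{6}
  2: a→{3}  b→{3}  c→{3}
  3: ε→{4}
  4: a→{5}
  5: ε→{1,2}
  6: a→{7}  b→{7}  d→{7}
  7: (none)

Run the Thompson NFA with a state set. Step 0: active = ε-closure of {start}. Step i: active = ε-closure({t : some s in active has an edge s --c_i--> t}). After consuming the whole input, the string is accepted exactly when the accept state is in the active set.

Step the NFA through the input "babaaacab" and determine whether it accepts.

initial (ε-close {0}): {0,1,2,6}
'b' @ 1: {3,4,7}  [accepting]
'a' @ 2: {1,2,5,6}
'b' @ 3: {3,4,7}  [accepting]
'a' @ 4: {1,2,5,6}
'a' @ 5: {3,4,7}  [accepting]
'a' @ 6: {1,2,5,6}
'c' @ 7: {3,4}
'a' @ 8: {1,2,5,6}
'b' @ 9: {3,4,7}  [accepting]
after full input: {3,4,7}  (accept=7 in)

Answer: ACCEPT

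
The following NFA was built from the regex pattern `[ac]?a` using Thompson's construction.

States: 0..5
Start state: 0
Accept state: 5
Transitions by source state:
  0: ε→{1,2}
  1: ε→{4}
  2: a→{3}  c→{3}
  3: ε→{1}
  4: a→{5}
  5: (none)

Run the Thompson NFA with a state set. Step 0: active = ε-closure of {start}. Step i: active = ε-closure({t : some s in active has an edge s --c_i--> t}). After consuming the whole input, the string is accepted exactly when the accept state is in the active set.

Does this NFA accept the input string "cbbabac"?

Answer: REJECT

Trace:
S₀ = ε-closure({0}) = {0,1,2,4}
'c' @ 1: {1,3,4}
'b' @ 2: {}  — dead — no transitions
rest 'babac' ignored (set empty)
after full input: {}  (accept=5 not in)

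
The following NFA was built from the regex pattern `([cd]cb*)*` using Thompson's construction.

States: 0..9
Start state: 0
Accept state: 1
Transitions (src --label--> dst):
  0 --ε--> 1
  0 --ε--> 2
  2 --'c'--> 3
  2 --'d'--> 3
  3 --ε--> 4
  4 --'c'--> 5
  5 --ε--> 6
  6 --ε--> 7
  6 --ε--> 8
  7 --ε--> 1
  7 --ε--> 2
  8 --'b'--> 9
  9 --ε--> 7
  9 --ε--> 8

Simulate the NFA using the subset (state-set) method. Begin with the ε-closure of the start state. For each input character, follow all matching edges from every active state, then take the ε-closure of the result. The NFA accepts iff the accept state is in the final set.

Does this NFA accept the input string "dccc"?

Answer: ACCEPT

Steps:
initial (ε-close {0}): {0,1,2}
'd' @ 1: {3,4}
'c' @ 2: {1,2,5,6,7,8}  (accept∈set)
'c' @ 3: {3,4}
'c' @ 4: {1,2,5,6,7,8}  (accept∈set)
end set {1,2,5,6,7,8} — state 1 in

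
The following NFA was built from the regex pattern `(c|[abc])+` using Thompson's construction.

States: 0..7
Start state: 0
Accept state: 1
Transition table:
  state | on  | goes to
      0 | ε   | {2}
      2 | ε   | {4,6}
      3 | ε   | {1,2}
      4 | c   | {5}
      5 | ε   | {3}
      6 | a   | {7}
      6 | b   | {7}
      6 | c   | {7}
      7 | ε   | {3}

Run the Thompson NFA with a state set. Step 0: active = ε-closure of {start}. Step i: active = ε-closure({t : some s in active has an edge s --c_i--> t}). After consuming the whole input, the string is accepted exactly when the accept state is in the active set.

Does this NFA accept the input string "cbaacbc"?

start: ε-closure({0}) = {0,2,4,6}
'c' @ 1: {1,2,3,4,5,6,7}  [accepting]
'b' @ 2: {1,2,3,4,6,7}  [accepting]
'a' @ 3: {1,2,3,4,6,7}  [accepting]
'a' @ 4: {1,2,3,4,6,7}  [accepting]
'c' @ 5: {1,2,3,4,5,6,7}  [accepting]
'b' @ 6: {1,2,3,4,6,7}  [accepting]
'c' @ 7: {1,2,3,4,5,6,7}  [accepting]
end set {1,2,3,4,5,6,7} — state 1 in

Answer: ACCEPT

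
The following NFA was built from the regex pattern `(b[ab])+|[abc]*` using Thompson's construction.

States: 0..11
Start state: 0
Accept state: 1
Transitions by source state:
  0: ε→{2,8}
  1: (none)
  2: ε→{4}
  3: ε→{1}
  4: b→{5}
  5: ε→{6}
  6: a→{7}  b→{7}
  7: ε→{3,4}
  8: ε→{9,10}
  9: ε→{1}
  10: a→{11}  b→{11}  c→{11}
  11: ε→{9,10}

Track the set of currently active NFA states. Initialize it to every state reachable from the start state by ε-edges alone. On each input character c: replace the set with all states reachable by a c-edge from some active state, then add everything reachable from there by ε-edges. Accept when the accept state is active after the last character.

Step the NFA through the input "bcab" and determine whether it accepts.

start: ε-closure({0}) = {0,1,2,4,8,9,10}
'b' @ 1: {1,5,6,9,10,11}  ✓accept
'c' @ 2: {1,9,10,11}  ✓accept
'a' @ 3: {1,9,10,11}  ✓accept
'b' @ 4: {1,9,10,11}  ✓accept
end set {1,9,10,11} — state 1 in

Answer: ACCEPT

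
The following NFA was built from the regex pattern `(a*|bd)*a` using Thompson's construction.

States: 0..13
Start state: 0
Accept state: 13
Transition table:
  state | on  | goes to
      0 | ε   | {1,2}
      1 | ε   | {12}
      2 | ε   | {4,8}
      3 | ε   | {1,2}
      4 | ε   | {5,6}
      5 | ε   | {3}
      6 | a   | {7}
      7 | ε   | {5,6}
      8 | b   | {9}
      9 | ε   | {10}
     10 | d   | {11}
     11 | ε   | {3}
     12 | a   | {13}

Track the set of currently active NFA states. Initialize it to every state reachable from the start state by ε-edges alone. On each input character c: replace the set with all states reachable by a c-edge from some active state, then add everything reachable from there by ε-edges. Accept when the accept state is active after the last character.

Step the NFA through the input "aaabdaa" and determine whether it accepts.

start: ε-closure({0}) = {0,1,2,3,4,5,6,8,12}
'a' @ 1: {1,2,3,4,5,6,7,8,12,13}  (accept∈set)
'a' @ 2: {1,2,3,4,5,6,7,8,12,13}  (accept∈set)
'a' @ 3: {1,2,3,4,5,6,7,8,12,13}  (accept∈set)
'b' @ 4: {9,10}
'd' @ 5: {1,2,3,4,5,6,8,11,12}
'a' @ 6: {1,2,3,4,5,6,7,8,12,13}  (accept∈set)
'a' @ 7: {1,2,3,4,5,6,7,8,12,13}  (accept∈set)
end set {1,2,3,4,5,6,7,8,12,13} — state 13 in

Answer: ACCEPT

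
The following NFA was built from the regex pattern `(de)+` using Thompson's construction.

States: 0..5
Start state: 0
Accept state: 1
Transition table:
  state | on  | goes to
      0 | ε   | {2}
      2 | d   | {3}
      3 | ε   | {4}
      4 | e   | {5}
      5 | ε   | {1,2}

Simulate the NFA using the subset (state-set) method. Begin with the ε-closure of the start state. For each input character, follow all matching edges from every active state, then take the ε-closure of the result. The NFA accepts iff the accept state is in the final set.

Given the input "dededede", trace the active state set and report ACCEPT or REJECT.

start: ε-closure({0}) = {0,2}
'd' @ 1: {3,4}
'e' @ 2: {1,2,5}  (accept∈set)
'd' @ 3: {3,4}
'e' @ 4: {1,2,5}  (accept∈set)
'd' @ 5: {3,4}
'e' @ 6: {1,2,5}  (accept∈set)
'd' @ 7: {3,4}
'e' @ 8: {1,2,5}  (accept∈set)
after full input: {1,2,5}  (accept=1 in)

Answer: ACCEPT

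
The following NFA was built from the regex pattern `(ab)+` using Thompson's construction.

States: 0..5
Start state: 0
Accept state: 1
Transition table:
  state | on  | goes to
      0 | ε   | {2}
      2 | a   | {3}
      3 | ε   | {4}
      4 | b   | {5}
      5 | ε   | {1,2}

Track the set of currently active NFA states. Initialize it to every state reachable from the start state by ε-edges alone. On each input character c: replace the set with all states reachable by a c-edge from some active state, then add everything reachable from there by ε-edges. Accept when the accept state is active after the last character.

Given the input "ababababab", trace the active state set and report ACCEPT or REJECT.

Answer: ACCEPT

Derivation:
start: ε-closure({0}) = {0,2}
'a' @ 1: {3,4}
'b' @ 2: {1,2,5}  (accept∈set)
'a' @ 3: {3,4}
'b' @ 4: {1,2,5}  (accept∈set)
'a' @ 5: {3,4}
'b' @ 6: {1,2,5}  (accept∈set)
'a' @ 7: {3,4}
'b' @ 8: {1,2,5}  (accept∈set)
'a' @ 9: {3,4}
'b' @ 10: {1,2,5}  (accept∈set)
final: {1,2,5}; accept 1 in set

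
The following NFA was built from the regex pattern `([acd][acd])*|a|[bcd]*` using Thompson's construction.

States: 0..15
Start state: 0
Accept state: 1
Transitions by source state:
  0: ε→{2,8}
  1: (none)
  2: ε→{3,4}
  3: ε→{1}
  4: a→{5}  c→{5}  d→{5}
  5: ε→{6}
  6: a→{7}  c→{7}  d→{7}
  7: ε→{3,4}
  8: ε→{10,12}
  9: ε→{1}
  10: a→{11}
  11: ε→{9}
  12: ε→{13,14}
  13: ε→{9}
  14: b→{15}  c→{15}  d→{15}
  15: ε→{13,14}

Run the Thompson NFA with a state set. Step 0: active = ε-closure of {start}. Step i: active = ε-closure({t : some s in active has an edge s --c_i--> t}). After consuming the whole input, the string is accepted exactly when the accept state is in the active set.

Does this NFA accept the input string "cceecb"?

initial (ε-close {0}): {0,1,2,3,4,8,9,10,12,13,14}
'c' @ 1: {1,5,6,9,13,14,15}  (accept∈set)
'c' @ 2: {1,3,4,7,9,13,14,15}  (accept∈set)
'e' @ 3: {}  — state set empty
rest 'ecb' ignored (set empty)
final: {}; accept 1 not in set

Answer: REJECT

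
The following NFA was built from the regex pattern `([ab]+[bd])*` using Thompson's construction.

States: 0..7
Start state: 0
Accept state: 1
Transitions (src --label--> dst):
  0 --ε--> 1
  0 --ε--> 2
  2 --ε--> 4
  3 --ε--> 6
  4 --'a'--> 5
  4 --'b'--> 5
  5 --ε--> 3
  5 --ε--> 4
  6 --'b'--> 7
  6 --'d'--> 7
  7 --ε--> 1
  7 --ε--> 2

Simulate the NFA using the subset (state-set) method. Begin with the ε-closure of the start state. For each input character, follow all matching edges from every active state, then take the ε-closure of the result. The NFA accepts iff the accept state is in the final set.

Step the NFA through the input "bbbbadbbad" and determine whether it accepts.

Answer: ACCEPT

Derivation:
start: ε-closure({0}) = {0,1,2,4}
'b' @ 1: {3,4,5,6}
'b' @ 2: {1,2,3,4,5,6,7}  ✓accept
'b' @ 3: {1,2,3,4,5,6,7}  ✓accept
'b' @ 4: {1,2,3,4,5,6,7}  ✓accept
'a' @ 5: {3,4,5,6}
'd' @ 6: {1,2,4,7}  ✓accept
'b' @ 7: {3,4,5,6}
'b' @ 8: {1,2,3,4,5,6,7}  ✓accept
'a' @ 9: {3,4,5,6}
'd' @ 10: {1,2,4,7}  ✓accept
after full input: {1,2,4,7}  (accept=1 in)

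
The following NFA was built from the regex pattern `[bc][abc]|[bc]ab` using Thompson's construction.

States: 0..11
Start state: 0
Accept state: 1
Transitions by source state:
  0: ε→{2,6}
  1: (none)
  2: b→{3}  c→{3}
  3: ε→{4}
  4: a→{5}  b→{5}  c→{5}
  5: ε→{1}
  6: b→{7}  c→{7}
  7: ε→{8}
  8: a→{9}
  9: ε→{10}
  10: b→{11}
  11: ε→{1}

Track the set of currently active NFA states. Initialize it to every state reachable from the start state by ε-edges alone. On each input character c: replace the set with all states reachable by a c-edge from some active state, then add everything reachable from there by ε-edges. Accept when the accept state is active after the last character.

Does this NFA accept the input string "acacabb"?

Answer: REJECT

Derivation:
S₀ = ε-closure({0}) = {0,2,6}
'a' @ 1: {}  — no active states
rest 'cacabb' ignored (set empty)
final: {}; accept 1 not in set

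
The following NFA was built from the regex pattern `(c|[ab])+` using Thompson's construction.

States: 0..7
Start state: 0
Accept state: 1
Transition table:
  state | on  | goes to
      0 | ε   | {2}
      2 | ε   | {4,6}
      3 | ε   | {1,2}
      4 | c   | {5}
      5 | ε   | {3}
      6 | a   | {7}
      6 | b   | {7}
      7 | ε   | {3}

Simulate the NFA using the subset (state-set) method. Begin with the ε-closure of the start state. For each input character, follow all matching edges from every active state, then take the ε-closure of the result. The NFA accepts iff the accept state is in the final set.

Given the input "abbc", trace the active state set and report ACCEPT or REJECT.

S₀ = ε-closure({0}) = {0,2,4,6}
'a' @ 1: {1,2,3,4,6,7}  [accepting]
'b' @ 2: {1,2,3,4,6,7}  [accepting]
'b' @ 3: {1,2,3,4,6,7}  [accepting]
'c' @ 4: {1,2,3,4,5,6}  [accepting]
after full input: {1,2,3,4,5,6}  (accept=1 in)

Answer: ACCEPT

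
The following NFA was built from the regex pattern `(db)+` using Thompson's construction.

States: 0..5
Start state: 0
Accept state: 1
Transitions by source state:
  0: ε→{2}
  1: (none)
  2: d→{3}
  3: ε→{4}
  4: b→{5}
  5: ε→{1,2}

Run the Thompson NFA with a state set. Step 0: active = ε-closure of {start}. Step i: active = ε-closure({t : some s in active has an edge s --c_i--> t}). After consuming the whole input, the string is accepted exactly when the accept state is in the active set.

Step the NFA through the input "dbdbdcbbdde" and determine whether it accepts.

Answer: REJECT

Steps:
initial (ε-close {0}): {0,2}
'd' @ 1: {3,4}
'b' @ 2: {1,2,5}  ✓accept
'd' @ 3: {3,4}
'b' @ 4: {1,2,5}  ✓accept
'd' @ 5: {3,4}
'c' @ 6: {}  — no active states
rest 'bbdde' ignored (set empty)
final: {}; accept 1 not in set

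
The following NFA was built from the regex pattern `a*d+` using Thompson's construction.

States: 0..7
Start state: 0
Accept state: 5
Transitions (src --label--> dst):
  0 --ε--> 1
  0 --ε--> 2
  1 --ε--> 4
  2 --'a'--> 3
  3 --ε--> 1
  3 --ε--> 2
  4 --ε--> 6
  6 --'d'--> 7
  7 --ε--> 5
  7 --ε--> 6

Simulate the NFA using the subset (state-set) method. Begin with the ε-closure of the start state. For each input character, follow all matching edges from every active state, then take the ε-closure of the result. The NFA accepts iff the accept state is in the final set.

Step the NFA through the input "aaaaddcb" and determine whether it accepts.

Answer: REJECT

Derivation:
start: ε-closure({0}) = {0,1,2,4,6}
'a' @ 1: {1,2,3,4,6}
'a' @ 2: {1,2,3,4,6}
'a' @ 3: {1,2,3,4,6}
'a' @ 4: {1,2,3,4,6}
'd' @ 5: {5,6,7}  [accepting]
'd' @ 6: {5,6,7}  [accepting]
'c' @ 7: {}  — dead — no transitions
rest 'b' ignored (set empty)
end set {} — state 5 not in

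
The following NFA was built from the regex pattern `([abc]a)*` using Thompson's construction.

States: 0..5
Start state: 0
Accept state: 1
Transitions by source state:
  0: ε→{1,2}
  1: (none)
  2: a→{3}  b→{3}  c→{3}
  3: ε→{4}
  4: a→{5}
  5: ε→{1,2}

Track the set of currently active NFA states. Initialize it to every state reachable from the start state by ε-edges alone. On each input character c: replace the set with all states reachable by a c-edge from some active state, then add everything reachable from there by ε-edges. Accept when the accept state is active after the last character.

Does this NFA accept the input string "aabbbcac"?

Answer: REJECT

Steps:
initial (ε-close {0}): {0,1,2}
'a' @ 1: {3,4}
'a' @ 2: {1,2,5}  (accept∈set)
'b' @ 3: {3,4}
'b' @ 4: {}  — dead — no transitions
rest 'bcac' ignored (set empty)
end set {} — state 1 not in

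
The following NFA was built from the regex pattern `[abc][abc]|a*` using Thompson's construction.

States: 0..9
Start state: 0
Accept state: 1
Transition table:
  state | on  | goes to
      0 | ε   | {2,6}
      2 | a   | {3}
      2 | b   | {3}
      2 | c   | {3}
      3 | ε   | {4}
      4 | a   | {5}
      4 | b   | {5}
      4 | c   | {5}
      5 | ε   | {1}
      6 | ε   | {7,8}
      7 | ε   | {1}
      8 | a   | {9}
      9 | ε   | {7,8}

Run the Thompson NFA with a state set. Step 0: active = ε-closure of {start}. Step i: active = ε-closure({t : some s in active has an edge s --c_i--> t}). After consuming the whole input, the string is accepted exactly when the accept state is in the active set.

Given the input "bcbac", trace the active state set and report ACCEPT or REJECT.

Answer: REJECT

Trace:
S₀ = ε-closure({0}) = {0,1,2,6,7,8}
'b' @ 1: {3,4}
'c' @ 2: {1,5}  [accepting]
'b' @ 3: {}  — dead — no transitions
rest 'ac' ignored (set empty)
end set {} — state 1 not in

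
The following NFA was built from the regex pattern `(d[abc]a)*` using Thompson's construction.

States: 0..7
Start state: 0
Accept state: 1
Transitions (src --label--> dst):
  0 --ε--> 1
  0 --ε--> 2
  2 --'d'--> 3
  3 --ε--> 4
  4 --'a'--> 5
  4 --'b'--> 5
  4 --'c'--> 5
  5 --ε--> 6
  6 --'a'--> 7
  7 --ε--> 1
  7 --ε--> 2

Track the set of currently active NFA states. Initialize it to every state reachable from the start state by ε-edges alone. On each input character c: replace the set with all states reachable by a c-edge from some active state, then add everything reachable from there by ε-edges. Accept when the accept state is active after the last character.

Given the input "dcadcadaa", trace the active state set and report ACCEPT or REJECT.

Answer: ACCEPT

Derivation:
S₀ = ε-closure({0}) = {0,1,2}
'd' @ 1: {3,4}
'c' @ 2: {5,6}
'a' @ 3: {1,2,7}  [accepting]
'd' @ 4: {3,4}
'c' @ 5: {5,6}
'a' @ 6: {1,2,7}  [accepting]
'd' @ 7: {3,4}
'a' @ 8: {5,6}
'a' @ 9: {1,2,7}  [accepting]
end set {1,2,7} — state 1 in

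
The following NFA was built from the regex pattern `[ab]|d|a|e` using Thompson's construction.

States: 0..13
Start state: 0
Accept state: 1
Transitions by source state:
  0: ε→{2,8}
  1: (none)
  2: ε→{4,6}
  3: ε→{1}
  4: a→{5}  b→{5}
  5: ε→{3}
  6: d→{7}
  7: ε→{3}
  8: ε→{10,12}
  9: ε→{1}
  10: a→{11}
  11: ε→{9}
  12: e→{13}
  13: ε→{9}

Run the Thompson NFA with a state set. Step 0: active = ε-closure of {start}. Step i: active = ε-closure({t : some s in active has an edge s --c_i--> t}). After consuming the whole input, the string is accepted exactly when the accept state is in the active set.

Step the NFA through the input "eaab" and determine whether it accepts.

start: ε-closure({0}) = {0,2,4,6,8,10,12}
'e' @ 1: {1,9,13}  [accepting]
'a' @ 2: {}  — state set empty
rest 'ab' ignored (set empty)
final: {}; accept 1 not in set

Answer: REJECT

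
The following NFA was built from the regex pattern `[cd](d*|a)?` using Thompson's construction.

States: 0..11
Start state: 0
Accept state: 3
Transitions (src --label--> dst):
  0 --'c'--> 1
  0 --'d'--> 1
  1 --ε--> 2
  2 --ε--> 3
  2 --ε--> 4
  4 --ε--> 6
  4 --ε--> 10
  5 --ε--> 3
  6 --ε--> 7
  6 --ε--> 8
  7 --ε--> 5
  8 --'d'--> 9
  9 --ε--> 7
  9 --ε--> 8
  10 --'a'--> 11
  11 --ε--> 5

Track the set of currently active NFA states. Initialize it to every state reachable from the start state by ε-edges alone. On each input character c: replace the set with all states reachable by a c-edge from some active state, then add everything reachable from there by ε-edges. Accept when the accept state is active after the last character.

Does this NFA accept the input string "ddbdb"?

start: ε-closure({0}) = {0}
'd' @ 1: {1,2,3,4,5,6,7,8,10}  (accept∈set)
'd' @ 2: {3,5,7,8,9}  (accept∈set)
'b' @ 3: {}  — state set empty
rest 'db' ignored (set empty)
end set {} — state 3 not in

Answer: REJECT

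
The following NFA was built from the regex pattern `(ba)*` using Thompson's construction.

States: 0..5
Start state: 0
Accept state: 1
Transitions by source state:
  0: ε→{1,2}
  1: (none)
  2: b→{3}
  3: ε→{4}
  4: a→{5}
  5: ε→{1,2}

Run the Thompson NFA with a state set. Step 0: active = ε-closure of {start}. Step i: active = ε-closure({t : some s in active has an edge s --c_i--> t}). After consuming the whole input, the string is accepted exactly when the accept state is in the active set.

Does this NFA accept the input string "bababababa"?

Answer: ACCEPT

Derivation:
start: ε-closure({0}) = {0,1,2}
'b' @ 1: {3,4}
'a' @ 2: {1,2,5}  (accept∈set)
'b' @ 3: {3,4}
'a' @ 4: {1,2,5}  (accept∈set)
'b' @ 5: {3,4}
'a' @ 6: {1,2,5}  (accept∈set)
'b' @ 7: {3,4}
'a' @ 8: {1,2,5}  (accept∈set)
'b' @ 9: {3,4}
'a' @ 10: {1,2,5}  (accept∈set)
after full input: {1,2,5}  (accept=1 in)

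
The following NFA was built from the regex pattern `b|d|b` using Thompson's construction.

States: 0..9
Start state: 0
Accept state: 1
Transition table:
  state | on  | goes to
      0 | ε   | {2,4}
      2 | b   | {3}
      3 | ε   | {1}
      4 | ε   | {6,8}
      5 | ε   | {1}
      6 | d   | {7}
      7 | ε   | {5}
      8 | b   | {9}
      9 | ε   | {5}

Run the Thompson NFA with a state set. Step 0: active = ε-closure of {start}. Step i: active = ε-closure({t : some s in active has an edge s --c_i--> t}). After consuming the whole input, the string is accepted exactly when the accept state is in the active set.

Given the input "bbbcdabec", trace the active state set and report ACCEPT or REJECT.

Answer: REJECT

Derivation:
start: ε-closure({0}) = {0,2,4,6,8}
'b' @ 1: {1,3,5,9}  (accept∈set)
'b' @ 2: {}  — state set empty
rest 'bcdabec' ignored (set empty)
end set {} — state 1 not in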